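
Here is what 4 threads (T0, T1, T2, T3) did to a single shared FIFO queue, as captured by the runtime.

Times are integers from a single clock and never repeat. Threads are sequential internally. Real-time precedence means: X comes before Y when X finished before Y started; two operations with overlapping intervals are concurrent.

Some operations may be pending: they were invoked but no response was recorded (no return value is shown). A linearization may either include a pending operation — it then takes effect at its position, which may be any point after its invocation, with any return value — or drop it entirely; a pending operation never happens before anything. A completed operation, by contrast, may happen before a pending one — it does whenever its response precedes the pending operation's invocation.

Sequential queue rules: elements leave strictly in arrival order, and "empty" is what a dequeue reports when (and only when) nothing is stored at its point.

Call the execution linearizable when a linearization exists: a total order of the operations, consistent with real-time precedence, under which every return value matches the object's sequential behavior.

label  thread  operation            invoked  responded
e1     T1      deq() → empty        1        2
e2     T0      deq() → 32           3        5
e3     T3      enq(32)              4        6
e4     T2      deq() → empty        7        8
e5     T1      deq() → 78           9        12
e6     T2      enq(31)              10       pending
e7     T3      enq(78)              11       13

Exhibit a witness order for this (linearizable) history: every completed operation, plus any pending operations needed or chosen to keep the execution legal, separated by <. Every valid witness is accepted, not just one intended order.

after step 1 (e1 deq() → empty): queue <>
after step 2 (e3 enq(32)): queue <32>
after step 3 (e2 deq() → 32): queue <>
after step 4 (e4 deq() → empty): queue <>
after step 5 (e7 enq(78)): queue <78>
after step 6 (e5 deq() → 78): queue <>

e1 < e3 < e2 < e4 < e7 < e5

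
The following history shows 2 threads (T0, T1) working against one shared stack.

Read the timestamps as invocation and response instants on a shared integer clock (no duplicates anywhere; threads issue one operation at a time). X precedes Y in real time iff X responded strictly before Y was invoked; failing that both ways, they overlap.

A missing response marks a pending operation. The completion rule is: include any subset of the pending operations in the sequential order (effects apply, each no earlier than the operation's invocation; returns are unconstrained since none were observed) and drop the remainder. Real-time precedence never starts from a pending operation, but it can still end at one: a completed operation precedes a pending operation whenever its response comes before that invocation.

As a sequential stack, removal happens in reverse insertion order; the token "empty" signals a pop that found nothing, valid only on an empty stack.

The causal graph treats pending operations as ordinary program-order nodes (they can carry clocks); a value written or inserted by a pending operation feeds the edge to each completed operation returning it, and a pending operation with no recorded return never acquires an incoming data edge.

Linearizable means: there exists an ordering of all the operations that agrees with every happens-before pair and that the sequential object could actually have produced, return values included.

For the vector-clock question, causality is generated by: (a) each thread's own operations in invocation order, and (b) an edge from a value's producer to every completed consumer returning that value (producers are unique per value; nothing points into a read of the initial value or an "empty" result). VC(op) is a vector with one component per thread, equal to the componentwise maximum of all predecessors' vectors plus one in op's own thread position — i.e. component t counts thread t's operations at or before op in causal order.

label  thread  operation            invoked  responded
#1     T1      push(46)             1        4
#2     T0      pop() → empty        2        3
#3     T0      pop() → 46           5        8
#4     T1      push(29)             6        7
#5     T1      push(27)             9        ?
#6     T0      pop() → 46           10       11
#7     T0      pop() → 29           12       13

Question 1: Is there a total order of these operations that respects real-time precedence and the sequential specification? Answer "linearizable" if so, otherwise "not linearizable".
cut after 10 events: linearizable; cut after 11 events (#6 responds, time 11): not linearizable
every one of the 4 real-time-consistent orders over 5 completed stack ops fails the sequential spec
every completion of the 1 pending operation (#5) was checked; none linearizes
sample order #1, #2, #3, #4, #6 (pending dropped) stalls at step 2 — #2 pop() → empty has no legal effect
sample order #1, #2, #4, #3, #6 (pending dropped) stalls at step 2 — #2 pop() → empty has no legal effect

not linearizable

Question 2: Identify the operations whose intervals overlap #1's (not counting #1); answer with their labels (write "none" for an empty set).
concurrent with #1 ([1,4]): every op whose interval crosses 1..4
#2 [2,3]: concurrent
#3 [5,8]: after
#4 [6,7]: after
#5 [9,…): after
#6 [10,11]: after
#7 [12,13]: after

#2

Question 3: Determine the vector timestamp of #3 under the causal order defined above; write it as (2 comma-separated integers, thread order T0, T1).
no predecessors for #1 (invoked 1): T1 increments from zero → (0, 1)
no predecessors for #2 (invoked 2): T0 increments from zero → (1, 0)
from VC(#1)=(0, 1), #4 (invoked 6) maxes components and bumps T1 → (0, 2)
from VC(#4)=(0, 2), #5 (invoked 9) maxes components and bumps T1 → (0, 3)
from VC(#1)=(0, 1), VC(#2)=(1, 0), #3 (invoked 5) maxes components and bumps T0 → (2, 1)
from VC(#1)=(0, 1), VC(#3)=(2, 1), #6 (invoked 10) maxes components and bumps T0 → (3, 1)
from VC(#4)=(0, 2), VC(#6)=(3, 1), #7 (invoked 12) maxes components and bumps T0 → (4, 2)
target: VC(#3) = (2, 1)

(2, 1)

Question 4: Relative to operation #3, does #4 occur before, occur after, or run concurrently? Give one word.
#4 spans [6,7], #3 spans [5,8]
the intervals overlap in both directions

concurrent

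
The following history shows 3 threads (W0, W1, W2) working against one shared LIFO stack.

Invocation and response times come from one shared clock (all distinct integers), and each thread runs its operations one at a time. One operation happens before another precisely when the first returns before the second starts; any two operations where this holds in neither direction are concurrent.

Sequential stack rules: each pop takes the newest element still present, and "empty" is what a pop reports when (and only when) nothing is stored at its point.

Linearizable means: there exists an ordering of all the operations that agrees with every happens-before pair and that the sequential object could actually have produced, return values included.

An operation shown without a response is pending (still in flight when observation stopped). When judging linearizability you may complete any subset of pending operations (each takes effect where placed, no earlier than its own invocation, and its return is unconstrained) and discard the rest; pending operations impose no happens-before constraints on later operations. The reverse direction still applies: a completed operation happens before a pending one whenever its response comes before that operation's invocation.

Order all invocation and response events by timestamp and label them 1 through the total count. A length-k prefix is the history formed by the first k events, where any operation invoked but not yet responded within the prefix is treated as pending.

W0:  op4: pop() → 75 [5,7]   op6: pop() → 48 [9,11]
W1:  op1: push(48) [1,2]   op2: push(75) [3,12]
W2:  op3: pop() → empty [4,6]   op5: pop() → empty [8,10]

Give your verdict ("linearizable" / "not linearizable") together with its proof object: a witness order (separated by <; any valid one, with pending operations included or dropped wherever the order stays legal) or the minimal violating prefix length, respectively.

through event 6 a valid linearization exists; event 7 (op4 responding at time 7) ends that
no legal order exists: 2 real-time-consistent candidates over 3 completed LIFO stack operations, all rejected
no completion choice of the 1 pending operation (op2) rescues it — every subset was tried
e.g. op1, op3, op4 (pending dropped): illegal at step 2, since op3 pop() → empty cannot apply there
e.g. op1, op4, op3 (pending dropped): illegal at step 2, since op4 pop() → 75 cannot apply there

not linearizable — minimal violating prefix: 7 events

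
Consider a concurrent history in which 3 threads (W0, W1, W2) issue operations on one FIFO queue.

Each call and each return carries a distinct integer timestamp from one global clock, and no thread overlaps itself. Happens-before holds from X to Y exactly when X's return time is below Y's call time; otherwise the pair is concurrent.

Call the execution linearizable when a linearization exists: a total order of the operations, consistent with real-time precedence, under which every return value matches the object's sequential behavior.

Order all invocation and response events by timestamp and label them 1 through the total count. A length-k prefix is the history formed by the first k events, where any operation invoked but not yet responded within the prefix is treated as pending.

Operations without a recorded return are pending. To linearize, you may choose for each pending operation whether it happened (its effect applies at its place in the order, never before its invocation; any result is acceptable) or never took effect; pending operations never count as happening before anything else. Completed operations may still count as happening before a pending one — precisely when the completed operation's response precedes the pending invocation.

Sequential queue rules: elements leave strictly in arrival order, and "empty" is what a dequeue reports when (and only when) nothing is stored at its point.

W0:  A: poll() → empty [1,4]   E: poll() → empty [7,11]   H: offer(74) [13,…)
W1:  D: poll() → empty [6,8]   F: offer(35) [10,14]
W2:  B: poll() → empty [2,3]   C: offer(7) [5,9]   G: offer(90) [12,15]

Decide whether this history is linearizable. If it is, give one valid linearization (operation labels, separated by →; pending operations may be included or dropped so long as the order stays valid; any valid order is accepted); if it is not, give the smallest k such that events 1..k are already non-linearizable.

linearizable — witness: A → B → D → E → C → F → G

step 1: A poll() → empty — queue <>
step 2: B poll() → empty — queue <>
step 3: D poll() → empty — queue <>
step 4: E poll() → empty — queue <>
step 5: C offer(7) — queue <7>
step 6: F offer(35) — queue <7,35>
step 7: G offer(90) — queue <7,35,90>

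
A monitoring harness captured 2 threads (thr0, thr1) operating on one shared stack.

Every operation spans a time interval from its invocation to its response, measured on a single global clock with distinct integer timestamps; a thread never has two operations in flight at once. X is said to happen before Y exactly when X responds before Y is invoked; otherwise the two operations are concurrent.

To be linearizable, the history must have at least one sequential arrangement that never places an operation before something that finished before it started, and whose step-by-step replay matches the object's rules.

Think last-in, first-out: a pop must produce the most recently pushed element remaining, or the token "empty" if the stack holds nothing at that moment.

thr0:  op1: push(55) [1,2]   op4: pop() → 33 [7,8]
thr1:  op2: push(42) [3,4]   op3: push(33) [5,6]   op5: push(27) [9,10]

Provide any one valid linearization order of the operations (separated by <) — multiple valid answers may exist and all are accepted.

after step 1 (op1 push(55)): stack <55>
after step 2 (op2 push(42)): stack <55,42>
after step 3 (op3 push(33)): stack <55,42,33>
after step 4 (op4 pop() → 33): stack <55,42>
after step 5 (op5 push(27)): stack <55,42,27>

op1 < op2 < op3 < op4 < op5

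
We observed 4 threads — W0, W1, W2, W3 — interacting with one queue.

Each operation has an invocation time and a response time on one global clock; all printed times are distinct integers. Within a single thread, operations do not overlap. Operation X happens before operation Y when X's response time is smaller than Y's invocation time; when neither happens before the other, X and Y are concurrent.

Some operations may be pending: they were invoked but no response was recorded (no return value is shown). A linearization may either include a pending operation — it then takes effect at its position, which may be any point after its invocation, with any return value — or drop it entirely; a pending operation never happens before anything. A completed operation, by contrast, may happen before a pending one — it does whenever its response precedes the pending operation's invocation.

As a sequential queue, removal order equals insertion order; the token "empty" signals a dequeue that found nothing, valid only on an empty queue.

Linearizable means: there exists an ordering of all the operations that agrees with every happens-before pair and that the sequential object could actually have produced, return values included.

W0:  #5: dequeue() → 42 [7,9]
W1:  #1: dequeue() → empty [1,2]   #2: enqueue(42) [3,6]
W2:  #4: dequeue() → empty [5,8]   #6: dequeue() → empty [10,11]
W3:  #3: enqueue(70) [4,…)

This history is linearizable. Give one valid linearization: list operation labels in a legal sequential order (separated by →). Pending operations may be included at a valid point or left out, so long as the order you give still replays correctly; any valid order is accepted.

#1 → #2 → #5 → #4 → #6

after step 1 (#1 dequeue() → empty): queue <>
after step 2 (#2 enqueue(42)): queue <42>
after step 3 (#5 dequeue() → 42): queue <>
after step 4 (#4 dequeue() → empty): queue <>
after step 5 (#6 dequeue() → empty): queue <>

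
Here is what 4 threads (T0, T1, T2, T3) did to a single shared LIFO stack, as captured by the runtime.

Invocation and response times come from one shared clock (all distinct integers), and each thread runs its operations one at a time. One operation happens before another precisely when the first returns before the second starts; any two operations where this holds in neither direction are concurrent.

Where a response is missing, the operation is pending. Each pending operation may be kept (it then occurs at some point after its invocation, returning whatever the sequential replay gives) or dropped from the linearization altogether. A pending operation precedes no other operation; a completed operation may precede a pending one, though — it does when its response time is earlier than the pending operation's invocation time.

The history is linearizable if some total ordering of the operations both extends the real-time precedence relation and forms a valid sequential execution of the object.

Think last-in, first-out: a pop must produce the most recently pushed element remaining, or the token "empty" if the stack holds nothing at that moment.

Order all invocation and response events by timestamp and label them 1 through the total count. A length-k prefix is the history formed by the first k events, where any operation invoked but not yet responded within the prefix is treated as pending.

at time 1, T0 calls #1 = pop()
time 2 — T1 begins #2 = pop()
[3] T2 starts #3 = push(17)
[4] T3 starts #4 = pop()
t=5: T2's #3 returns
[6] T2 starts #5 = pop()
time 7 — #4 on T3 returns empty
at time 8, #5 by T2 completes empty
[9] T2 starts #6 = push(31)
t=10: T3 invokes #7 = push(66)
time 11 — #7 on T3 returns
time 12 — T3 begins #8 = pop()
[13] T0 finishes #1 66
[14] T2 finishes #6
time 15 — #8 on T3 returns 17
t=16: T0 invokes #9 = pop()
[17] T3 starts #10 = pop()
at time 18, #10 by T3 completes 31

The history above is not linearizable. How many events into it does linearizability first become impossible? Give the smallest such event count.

15

events 1..14 are still linearizable — one witness is #3, #2, #4, #5, #6, #7, #1:
step 1: #3 push(17) — stack <17>
step 2: #2 pop() (pending, included) — stack <>
step 3: #4 pop() → empty — stack <>
step 4: #5 pop() → empty — stack <>
step 5: #6 push(31) — stack <31>
step 6: #7 push(66) — stack <31,66>
step 7: #1 pop() → 66 — stack <31>
event 15 — #8's response, time 15 — after it, nothing linearizes
include/drop combinations of the 1 pending operation (#2) were all tried; none helps
one such order, #1, #3, #4, #5, #6, #7, #8 (pending dropped), breaks at step 1 where #1 pop() → 66 is illegal
one such order, #1, #3, #4, #5, #7, #6, #8 (pending dropped), breaks at step 1 where #1 pop() → 66 is illegal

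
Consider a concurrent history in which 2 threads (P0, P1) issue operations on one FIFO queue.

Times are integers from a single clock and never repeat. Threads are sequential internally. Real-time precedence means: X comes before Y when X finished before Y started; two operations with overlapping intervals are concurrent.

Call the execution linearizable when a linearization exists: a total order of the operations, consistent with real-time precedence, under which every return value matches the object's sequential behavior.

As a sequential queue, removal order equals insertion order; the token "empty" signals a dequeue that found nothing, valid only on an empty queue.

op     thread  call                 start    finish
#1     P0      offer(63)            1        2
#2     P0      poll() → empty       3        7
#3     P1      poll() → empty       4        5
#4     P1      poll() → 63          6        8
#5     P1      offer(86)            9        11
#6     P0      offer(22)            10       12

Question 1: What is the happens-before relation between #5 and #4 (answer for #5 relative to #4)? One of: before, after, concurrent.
#5 spans [9,11], #4 spans [6,8]
resp(#4)=8 < inv(#5)=9

after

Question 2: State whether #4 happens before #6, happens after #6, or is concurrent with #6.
#4 spans [6,8], #6 spans [10,12]
resp(#4)=8 < inv(#6)=10

before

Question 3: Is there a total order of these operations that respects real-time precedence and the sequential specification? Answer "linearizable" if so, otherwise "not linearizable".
prefix check: 1..6 passes, 1..7 fails once #2's time-7 response joins
the 3 completed operations admit 2 real-time orders; each fails the FIFO queue replay
no escape via the 1 pending operation (#4): every completion choice fails
for example #1, #2, #3 (pending dropped) fails at step 2: #2 poll() → empty is not legal there
for example #1, #3, #2 (pending dropped) fails at step 2: #3 poll() → empty is not legal there

not linearizable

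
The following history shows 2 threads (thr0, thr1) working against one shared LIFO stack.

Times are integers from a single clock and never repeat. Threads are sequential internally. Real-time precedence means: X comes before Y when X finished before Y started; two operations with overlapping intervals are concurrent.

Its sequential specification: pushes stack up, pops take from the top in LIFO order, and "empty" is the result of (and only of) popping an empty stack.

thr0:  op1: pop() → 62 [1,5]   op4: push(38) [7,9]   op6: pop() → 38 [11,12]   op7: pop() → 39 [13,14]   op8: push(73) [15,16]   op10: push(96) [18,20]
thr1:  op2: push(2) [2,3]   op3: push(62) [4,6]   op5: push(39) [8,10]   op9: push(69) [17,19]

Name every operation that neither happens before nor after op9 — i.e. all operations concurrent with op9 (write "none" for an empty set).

op9 spans [17,19]; an op avoiding the whole window 17..19 is ordered, any other is concurrent
op1 [1,5]: before
op2 [2,3]: before
op3 [4,6]: before
op4 [7,9]: before
op5 [8,10]: before
op6 [11,12]: before
op7 [13,14]: before
op8 [15,16]: before
op10 [18,20]: concurrent

op10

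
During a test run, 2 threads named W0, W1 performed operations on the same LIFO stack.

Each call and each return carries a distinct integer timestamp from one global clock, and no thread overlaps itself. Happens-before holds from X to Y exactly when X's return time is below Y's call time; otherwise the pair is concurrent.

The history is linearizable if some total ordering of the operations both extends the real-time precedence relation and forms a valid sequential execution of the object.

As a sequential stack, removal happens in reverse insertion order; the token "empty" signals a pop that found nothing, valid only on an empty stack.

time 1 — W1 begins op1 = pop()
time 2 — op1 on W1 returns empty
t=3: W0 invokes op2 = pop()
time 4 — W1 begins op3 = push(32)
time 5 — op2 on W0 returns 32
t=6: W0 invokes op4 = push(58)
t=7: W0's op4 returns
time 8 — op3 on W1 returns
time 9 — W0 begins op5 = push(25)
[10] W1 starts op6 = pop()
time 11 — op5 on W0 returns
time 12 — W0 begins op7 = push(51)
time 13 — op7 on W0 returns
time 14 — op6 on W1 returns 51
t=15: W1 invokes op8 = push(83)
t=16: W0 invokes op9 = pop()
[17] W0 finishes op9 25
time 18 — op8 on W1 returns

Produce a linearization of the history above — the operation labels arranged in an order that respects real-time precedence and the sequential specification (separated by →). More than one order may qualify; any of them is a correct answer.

after step 1 (op1 pop() → empty): stack <>
after step 2 (op3 push(32)): stack <32>
after step 3 (op2 pop() → 32): stack <>
after step 4 (op4 push(58)): stack <58>
after step 5 (op5 push(25)): stack <58,25>
after step 6 (op7 push(51)): stack <58,25,51>
after step 7 (op6 pop() → 51): stack <58,25>
after step 8 (op9 pop() → 25): stack <58>
after step 9 (op8 push(83)): stack <58,83>

op1 → op3 → op2 → op4 → op5 → op7 → op6 → op9 → op8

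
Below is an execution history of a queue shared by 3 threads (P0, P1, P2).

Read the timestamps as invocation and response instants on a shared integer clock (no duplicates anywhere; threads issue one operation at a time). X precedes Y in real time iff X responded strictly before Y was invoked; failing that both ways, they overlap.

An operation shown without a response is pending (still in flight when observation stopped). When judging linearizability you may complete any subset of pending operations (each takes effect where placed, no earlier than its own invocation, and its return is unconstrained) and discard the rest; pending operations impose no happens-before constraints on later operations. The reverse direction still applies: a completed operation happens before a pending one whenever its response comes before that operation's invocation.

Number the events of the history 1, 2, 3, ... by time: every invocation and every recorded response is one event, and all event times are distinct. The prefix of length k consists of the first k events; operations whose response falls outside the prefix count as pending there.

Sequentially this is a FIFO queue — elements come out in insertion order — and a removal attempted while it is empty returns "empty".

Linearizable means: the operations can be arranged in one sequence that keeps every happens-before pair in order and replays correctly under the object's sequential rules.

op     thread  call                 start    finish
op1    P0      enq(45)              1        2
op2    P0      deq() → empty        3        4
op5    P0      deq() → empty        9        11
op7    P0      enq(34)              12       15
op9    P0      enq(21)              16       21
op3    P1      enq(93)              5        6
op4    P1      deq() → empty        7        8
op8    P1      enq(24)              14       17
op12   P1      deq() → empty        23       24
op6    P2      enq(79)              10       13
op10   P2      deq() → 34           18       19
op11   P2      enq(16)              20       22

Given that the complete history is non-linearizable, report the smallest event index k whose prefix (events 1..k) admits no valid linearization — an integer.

4

one valid order for events 1..3 is op1:
1. op1 enq(45), leaving queue <45>
at event 4 (op2's time-4 response) nothing linearizes any more
one such order, op1, op2, breaks at step 2 where op2 deq() → empty is illegal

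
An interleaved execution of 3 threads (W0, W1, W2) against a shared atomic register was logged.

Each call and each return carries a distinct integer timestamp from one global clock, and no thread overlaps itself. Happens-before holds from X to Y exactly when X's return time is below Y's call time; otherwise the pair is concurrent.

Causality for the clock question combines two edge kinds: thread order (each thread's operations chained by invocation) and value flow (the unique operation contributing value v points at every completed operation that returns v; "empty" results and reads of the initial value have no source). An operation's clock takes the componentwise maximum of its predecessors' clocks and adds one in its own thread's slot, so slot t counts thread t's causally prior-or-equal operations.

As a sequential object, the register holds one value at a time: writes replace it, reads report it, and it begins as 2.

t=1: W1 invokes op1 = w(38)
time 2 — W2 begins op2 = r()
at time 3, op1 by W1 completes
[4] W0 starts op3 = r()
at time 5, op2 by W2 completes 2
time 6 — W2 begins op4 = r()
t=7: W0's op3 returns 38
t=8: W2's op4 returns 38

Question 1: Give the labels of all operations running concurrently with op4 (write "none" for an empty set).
op3

op4 spans [6,8]: anything still running between times 6 and 8 counts as concurrent
op1 [1,3]: before
op2 [2,5]: before
op3 [4,7]: concurrent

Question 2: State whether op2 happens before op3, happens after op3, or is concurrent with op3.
concurrent

op2 spans [2,5], op3 spans [4,7]
the intervals overlap in both directions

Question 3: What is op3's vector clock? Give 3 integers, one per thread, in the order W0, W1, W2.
(1, 1, 0)

root op op2, invoked 2: fresh clock plus W2's own tick → (0, 0, 1)
root op op1, invoked 1: fresh clock plus W1's own tick → (0, 1, 0)
invoked at 4, op3 merges VC(op1)=(0, 1, 0) and bumps W0's slot → (1, 1, 0)
invoked at 6, op4 merges VC(op1)=(0, 1, 0), VC(op2)=(0, 0, 1) and bumps W2's slot → (0, 1, 2)
target: VC(op3) = (1, 1, 0)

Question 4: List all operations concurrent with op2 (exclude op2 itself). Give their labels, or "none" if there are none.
op1, op3

overlap test against op2 [2,5]: concurrent iff the interval meets 2..5
op1 [1,3]: concurrent
op3 [4,7]: concurrent
op4 [6,8]: after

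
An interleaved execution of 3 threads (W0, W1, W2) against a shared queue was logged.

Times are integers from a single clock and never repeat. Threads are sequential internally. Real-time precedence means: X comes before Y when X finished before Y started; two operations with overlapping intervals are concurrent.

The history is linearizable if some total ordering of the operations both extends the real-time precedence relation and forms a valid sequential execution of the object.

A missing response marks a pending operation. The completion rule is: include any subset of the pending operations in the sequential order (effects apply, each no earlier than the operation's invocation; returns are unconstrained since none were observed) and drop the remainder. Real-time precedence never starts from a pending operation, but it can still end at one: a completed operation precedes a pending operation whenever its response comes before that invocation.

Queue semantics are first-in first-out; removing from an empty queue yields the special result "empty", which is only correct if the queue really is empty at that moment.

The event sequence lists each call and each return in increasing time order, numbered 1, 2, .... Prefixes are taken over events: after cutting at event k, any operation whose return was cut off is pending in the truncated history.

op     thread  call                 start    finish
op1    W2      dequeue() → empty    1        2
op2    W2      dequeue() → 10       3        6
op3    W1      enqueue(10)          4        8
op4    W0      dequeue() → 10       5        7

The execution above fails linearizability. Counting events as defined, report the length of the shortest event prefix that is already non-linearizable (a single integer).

a valid linearization of events 1..6 exists, for instance op1, op3, op2:
1. op1 dequeue() → empty, leaving queue <>
2. op3 enqueue(10) (pending, included), leaving queue <10>
3. op2 dequeue() → 10, leaving queue <>
once event 7 joins (op4's response, time 7), exhaustive search finds no witness
every completion of the 1 pending operation (op3) was checked; none linearizes
sample order op1, op2, op4 (pending dropped) stalls at step 2 — op2 dequeue() → 10 has no legal effect
sample order op1, op4, op2 (pending dropped) stalls at step 2 — op4 dequeue() → 10 has no legal effect

7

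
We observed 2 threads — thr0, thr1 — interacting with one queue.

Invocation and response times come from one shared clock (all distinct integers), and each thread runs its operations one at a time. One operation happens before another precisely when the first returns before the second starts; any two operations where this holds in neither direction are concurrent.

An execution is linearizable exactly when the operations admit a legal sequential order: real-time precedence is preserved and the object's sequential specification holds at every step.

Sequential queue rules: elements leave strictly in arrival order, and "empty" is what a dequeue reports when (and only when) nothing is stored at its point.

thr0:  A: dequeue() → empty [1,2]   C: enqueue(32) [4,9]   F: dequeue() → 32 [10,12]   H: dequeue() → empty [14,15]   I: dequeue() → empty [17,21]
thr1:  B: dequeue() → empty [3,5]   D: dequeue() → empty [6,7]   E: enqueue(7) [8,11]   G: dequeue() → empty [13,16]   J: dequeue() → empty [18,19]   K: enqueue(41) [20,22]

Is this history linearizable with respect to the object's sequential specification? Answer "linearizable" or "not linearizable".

cut after 15 events: linearizable; cut after 16 events (G responds, time 16): not linearizable
the 8 completed operations admit 14 real-time orders; each fails the queue replay
one such order, A, B, C, D, E, F, G, H, breaks at step 4 where D dequeue() → empty is illegal
one such order, A, B, C, D, E, F, H, G, breaks at step 4 where D dequeue() → empty is illegal

not linearizable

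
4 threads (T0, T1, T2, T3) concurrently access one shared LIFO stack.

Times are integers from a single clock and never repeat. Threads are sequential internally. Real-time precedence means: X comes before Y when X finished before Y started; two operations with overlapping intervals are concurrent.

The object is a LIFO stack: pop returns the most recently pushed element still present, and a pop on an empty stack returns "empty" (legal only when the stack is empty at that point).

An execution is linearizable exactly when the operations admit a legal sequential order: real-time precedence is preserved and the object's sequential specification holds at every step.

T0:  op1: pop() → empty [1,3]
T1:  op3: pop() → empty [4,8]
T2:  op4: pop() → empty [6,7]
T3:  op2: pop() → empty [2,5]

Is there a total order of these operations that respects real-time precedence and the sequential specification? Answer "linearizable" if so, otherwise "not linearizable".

linearizable

witness order: op1, op2, op3, op4
step 1: op1 pop() → empty — stack <>
step 2: op2 pop() → empty — stack <>
step 3: op3 pop() → empty — stack <>
step 4: op4 pop() → empty — stack <>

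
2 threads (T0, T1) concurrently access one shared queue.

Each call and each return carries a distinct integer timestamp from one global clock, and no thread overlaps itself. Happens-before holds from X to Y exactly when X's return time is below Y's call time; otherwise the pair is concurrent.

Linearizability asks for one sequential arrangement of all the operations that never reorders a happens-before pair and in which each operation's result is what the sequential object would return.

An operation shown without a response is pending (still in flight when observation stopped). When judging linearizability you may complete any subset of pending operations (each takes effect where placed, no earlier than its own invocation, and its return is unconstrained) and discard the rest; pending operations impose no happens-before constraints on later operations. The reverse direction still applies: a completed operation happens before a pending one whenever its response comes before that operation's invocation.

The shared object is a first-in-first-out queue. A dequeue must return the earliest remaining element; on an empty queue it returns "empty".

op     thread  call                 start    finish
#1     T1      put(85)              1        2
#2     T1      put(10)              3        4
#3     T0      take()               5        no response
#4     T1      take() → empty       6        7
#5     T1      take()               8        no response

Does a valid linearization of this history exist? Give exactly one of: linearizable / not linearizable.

the violation lands at event 7, #4's response at time 7: events 1..6 linearize, events 1..7 do not
exhaustive check: the 3 completed queue ops admit one real-time order; illegal
completion choices over the 1 pending operation (#3) were checked; none helps
for example #1, #2, #4 (pending dropped) fails at step 3: #4 take() → empty is not legal there

not linearizable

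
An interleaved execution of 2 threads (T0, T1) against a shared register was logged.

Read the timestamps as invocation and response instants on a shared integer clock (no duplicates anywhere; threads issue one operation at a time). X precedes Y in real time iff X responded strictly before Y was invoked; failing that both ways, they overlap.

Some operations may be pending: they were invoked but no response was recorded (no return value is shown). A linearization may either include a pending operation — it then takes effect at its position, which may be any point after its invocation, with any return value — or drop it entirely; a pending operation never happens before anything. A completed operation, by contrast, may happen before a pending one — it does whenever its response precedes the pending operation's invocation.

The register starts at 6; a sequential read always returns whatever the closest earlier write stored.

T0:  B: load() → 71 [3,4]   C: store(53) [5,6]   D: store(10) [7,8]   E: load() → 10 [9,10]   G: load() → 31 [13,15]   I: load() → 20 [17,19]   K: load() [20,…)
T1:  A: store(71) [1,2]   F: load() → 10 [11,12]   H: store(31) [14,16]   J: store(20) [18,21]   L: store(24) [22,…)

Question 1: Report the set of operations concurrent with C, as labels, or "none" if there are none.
C spans [5,6]; an op avoiding the whole window 5..6 is ordered, any other is concurrent
A [1,2]: before
B [3,4]: before
D [7,8]: after
E [9,10]: after
F [11,12]: after
G [13,15]: after
H [14,16]: after
I [17,19]: after
J [18,21]: after
K [20,…): after
L [22,…): after

none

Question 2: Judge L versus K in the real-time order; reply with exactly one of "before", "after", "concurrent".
L spans [22,…), K spans [20,…)
the intervals overlap in both directions

concurrent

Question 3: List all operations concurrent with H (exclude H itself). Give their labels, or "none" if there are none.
H spans [14,16]: anything still running between times 14 and 16 counts as concurrent
A [1,2]: before
B [3,4]: before
C [5,6]: before
D [7,8]: before
E [9,10]: before
F [11,12]: before
G [13,15]: concurrent
I [17,19]: after
J [18,21]: after
K [20,…): after
L [22,…): after

G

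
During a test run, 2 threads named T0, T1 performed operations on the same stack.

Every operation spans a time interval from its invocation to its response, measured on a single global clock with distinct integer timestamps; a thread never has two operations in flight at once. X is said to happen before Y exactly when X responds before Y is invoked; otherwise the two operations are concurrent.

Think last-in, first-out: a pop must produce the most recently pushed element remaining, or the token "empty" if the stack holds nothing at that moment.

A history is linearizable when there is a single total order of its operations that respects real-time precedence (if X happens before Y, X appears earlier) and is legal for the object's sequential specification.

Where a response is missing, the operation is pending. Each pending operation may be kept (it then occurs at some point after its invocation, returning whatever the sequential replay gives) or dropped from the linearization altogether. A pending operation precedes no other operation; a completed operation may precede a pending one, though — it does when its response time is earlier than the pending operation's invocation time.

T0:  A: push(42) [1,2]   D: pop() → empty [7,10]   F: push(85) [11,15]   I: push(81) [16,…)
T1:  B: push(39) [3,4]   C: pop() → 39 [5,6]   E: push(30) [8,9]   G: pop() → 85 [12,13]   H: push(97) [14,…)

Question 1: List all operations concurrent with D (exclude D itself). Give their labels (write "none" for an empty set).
Answer: E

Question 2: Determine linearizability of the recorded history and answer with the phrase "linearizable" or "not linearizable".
prefix check: 1..9 passes, 1..10 fails once D's time-10 response joins
checked exhaustively: 2 real-time-consistent orders of 5 completed operations, zero legal stack replays
for example A, B, C, D, E fails at step 4: D pop() → empty is not legal there
for example A, B, C, E, D fails at step 5: D pop() → empty is not legal there

not linearizable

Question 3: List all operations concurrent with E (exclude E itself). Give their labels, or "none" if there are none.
Answer: D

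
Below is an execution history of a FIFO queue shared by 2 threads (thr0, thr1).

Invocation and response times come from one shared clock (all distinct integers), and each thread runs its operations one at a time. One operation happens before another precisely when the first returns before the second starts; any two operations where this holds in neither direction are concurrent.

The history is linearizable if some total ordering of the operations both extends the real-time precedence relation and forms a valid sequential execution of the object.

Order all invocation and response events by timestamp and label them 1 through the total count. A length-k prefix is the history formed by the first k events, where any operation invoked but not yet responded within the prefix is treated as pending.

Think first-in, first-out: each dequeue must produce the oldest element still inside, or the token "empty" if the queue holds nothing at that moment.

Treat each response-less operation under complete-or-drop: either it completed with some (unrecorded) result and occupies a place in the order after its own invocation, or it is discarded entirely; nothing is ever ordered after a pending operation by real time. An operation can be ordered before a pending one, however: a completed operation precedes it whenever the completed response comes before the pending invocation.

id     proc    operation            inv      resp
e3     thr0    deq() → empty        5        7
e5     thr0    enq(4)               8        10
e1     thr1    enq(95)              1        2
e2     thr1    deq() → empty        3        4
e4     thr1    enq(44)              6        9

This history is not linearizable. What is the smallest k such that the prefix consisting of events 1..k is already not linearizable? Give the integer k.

4

events 1..3 are linearizable, e.g. via e1:
after step 1 (e1 enq(95)): queue <95>
once event 4 joins (e2's response, time 4), exhaustive search finds no witness
e.g. e1, e2: illegal at step 2, since e2 deq() → empty cannot apply there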